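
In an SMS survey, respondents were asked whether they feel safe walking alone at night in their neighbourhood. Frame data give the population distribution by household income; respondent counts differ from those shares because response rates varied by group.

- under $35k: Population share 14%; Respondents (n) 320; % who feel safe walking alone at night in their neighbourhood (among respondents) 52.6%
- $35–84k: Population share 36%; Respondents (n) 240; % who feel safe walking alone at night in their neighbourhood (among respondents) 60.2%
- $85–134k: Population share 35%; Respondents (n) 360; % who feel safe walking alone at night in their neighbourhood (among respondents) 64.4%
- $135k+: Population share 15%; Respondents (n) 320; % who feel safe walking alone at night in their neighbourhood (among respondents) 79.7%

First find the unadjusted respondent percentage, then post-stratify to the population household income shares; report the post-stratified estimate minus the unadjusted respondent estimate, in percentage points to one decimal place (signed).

-1.0 percentage points

Naive respondent-only estimate (weights = respondent counts):
  (320/1240)×52.6 + (240/1240)×60.2 + (360/1240)×64.4 + (320/1240)×79.7 = 64.4903%
Reweighting by population household income shares:
  0.14×52.6 + 0.36×60.2 + 0.35×64.4 + 0.15×79.7 = 63.531%
Difference = 63.531 − 64.4903 = -0.9593 pp.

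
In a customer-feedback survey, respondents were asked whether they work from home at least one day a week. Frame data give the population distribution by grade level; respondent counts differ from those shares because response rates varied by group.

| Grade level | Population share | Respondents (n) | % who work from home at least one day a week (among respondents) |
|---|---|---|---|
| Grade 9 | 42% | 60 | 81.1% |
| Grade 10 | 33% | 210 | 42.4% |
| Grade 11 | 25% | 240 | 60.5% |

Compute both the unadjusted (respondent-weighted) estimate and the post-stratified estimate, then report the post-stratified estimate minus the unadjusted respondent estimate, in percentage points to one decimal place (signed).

+7.7 percentage points

Without adjustment, the pooled respondent share is:
  (60/510)×81.1 + (210/510)×42.4 + (240/510)×60.5 = 55.4706%
Reweighting by population grade level shares:
  0.42×81.1 + 0.33×42.4 + 0.25×60.5 = 63.179%
Difference = 63.179 − 55.4706 = 7.7084 pp.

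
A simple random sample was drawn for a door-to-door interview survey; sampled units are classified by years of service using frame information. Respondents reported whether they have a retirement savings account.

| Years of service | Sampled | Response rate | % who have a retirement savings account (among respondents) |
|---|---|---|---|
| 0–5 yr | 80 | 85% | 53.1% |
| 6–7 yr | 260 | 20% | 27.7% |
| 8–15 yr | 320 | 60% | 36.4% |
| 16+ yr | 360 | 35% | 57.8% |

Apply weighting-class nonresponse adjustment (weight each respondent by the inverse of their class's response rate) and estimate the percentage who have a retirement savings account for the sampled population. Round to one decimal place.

Inverse-response-rate weighting restores each class to its sampled count, so class totals weight by n_sampled:
  0–5 yr: 80 × 53.1 = 4248
  6–7 yr: 260 × 27.7 = 7202
  8–15 yr: 320 × 36.4 = 11,648
  16+ yr: 360 × 57.8 = 20,808
Adjusted estimate = 43,906 / 1,020 = 43.0451 → 43.0%.

43.0%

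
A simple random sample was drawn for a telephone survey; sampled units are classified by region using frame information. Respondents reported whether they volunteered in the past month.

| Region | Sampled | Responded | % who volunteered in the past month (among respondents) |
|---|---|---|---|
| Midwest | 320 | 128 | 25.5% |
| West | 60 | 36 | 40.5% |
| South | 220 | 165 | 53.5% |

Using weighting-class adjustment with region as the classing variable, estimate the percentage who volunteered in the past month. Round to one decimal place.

37.3%

Class response rates: Midwest 128/320 = 40%, West 36/60 = 60%, South 165/220 = 75%.
Weighting each respondent by the inverse class response rate inflates each class back to its sampled size, so the class weight is n_sampled:
  Midwest: 320 × 25.5 = 8160
  West: 60 × 40.5 = 2430
  South: 220 × 53.5 = 11,770
Adjusted estimate = 22,360 / 600 = 37.2667 → 37.3%.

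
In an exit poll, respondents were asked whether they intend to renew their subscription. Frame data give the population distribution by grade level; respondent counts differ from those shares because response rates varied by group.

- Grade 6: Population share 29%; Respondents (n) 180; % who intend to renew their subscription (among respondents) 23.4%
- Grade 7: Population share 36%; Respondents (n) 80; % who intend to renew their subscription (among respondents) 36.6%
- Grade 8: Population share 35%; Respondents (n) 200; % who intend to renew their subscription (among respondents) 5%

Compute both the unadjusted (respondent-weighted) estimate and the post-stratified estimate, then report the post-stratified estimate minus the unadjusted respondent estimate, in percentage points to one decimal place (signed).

+4.0 percentage points

Naive respondent-only estimate (weights = respondent counts):
  (180/460)×23.4 + (80/460)×36.6 + (200/460)×5 = 17.6957%
Reweighting by population grade level shares:
  0.29×23.4 + 0.36×36.6 + 0.35×5 = 21.712%
Difference = 21.712 − 17.6957 = 4.0163 pp.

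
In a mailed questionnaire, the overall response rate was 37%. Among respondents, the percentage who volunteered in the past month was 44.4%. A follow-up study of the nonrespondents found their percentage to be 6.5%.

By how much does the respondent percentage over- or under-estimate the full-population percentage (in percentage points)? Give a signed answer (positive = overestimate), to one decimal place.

Nonresponse fraction = 1 − 0.37 = 0.63.
Bias = (nonresponse fraction) × (respondent percentage − nonrespondent percentage)
     = 0.63 × (44.4 − 6.5) = 0.63 × 37.9 = 23.877.

+23.9 percentage points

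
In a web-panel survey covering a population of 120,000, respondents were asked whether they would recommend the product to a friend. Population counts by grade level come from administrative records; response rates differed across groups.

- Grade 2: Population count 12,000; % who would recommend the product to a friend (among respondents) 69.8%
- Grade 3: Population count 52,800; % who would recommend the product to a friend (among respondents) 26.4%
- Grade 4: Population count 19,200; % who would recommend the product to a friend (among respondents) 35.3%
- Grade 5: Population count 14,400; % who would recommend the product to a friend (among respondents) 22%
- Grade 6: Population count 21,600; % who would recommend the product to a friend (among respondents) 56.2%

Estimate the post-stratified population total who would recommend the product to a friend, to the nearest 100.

44,400

Apply each group's respondent rate to its population count:
  Grade 2: 12,000 × 69.8% = 8376
  Grade 3: 52,800 × 26.4% = 13939.2
  Grade 4: 19,200 × 35.3% = 6777.6
  Grade 5: 14,400 × 22% = 3168
  Grade 6: 21,600 × 56.2% = 12139.2
Estimated total = 44,400 → 44,400.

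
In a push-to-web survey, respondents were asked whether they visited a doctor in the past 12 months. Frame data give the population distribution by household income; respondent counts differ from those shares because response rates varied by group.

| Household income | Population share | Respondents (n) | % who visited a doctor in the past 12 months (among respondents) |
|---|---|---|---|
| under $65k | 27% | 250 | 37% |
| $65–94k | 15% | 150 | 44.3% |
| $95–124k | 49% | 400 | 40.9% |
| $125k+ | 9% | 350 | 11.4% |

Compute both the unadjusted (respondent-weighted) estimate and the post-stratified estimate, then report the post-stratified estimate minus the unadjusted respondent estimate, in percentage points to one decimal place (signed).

+6.2 percentage points

Unadjusted (pooled respondent) estimate weights by respondent counts:
  (250/1150)×37 + (150/1150)×44.3 + (400/1150)×40.9 + (350/1150)×11.4 = 31.5174%
Post-stratifying to population shares instead:
  0.27×37 + 0.15×44.3 + 0.49×40.9 + 0.09×11.4 = 37.702%
Difference = 37.702 − 31.5174 = 6.1846 pp.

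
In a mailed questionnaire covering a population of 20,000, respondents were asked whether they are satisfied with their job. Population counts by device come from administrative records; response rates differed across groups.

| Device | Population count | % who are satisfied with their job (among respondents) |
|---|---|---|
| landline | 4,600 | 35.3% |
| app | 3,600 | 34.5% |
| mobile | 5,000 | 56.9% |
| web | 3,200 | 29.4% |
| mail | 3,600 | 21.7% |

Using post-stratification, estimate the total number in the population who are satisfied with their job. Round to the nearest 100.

7,400

Apply each group's respondent rate to its population count:
  landline: 4,600 × 35.3% = 1623.8
  app: 3,600 × 34.5% = 1242
  mobile: 5,000 × 56.9% = 2845
  web: 3,200 × 29.4% = 940.8
  mail: 3,600 × 21.7% = 781.2
Estimated total = 7432.8 → 7,400.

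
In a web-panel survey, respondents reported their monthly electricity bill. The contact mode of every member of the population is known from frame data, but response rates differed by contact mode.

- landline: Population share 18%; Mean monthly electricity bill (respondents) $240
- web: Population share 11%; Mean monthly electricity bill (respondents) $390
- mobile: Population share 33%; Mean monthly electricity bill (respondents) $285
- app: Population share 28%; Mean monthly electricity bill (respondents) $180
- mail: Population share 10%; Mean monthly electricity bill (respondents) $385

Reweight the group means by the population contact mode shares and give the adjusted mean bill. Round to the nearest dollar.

$269

Post-stratification weights by population share, not respondent share:
  landline: 0.18 × 240 = 43.2
  web: 0.11 × 390 = 42.9
  mobile: 0.33 × 285 = 94.05
  app: 0.28 × 180 = 50.4
  mail: 0.1 × 385 = 38.5
Post-stratified estimate = 269.05 → $269.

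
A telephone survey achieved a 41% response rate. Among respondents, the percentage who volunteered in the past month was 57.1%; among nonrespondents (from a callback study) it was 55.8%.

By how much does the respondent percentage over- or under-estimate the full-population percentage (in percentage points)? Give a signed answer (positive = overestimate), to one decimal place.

+0.8 percentage points

Nonresponse fraction = 1 − 0.41 = 0.59.
Bias = (nonresponse fraction) × (respondent percentage − nonrespondent percentage)
     = 0.59 × (57.1 − 55.8) = 0.59 × 1.3 = 0.767.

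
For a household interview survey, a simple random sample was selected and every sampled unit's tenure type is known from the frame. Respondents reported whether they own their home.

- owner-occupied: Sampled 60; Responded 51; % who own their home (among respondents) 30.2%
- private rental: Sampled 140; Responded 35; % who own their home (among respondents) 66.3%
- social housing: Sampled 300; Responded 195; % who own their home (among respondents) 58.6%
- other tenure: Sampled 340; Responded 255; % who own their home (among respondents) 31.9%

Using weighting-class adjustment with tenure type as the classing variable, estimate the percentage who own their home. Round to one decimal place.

Class response rates: owner-occupied 51/60 = 85%, private rental 35/140 = 25%, social housing 195/300 = 65%, other tenure 255/340 = 75%.
With weight = n_sampled/n_responded per class, the weighted class total is n_sampled:
  owner-occupied: 60 × 30.2 = 1812
  private rental: 140 × 66.3 = 9282
  social housing: 300 × 58.6 = 17,580
  other tenure: 340 × 31.9 = 10,846
Adjusted estimate = 39,520 / 840 = 47.0476 → 47.0%.

47.0%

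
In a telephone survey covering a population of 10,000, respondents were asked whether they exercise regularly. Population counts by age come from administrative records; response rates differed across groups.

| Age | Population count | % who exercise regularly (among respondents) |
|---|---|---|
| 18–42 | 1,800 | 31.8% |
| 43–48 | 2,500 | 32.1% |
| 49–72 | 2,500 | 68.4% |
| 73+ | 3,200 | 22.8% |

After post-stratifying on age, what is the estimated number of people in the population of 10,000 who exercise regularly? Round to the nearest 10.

3,810

Each cell contributes its population count × the respondent rate:
  18–42: 1,800 × 31.8% = 572.4
  43–48: 2,500 × 32.1% = 802.5
  49–72: 2,500 × 68.4% = 1710
  73+: 3,200 × 22.8% = 729.6
Estimated total = 3814.5 → 3,810.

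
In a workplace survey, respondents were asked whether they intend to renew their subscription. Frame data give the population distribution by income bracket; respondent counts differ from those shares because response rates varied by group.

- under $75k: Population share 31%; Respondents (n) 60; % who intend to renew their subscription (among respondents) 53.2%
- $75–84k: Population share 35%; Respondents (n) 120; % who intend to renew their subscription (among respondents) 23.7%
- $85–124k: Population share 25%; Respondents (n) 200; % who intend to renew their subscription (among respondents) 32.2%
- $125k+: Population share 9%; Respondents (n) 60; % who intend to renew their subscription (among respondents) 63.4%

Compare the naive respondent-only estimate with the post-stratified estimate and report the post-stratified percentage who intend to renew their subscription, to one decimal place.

38.5%

Naive respondent-only estimate (weights = respondent counts):
  (60/440)×53.2 + (120/440)×23.7 + (200/440)×32.2 + (60/440)×63.4 = 37%
Post-stratifying to population shares instead:
  0.31×53.2 + 0.35×23.7 + 0.25×32.2 + 0.09×63.4 = 38.543%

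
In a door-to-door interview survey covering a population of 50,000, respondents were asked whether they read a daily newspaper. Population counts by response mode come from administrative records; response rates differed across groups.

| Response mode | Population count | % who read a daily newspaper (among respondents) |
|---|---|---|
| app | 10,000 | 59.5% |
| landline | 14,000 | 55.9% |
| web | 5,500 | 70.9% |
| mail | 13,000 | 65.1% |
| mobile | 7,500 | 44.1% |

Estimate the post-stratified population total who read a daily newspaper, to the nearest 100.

29,400

Each cell contributes its population count × the respondent rate:
  app: 10,000 × 59.5% = 5950
  landline: 14,000 × 55.9% = 7826
  web: 5,500 × 70.9% = 3899.5
  mail: 13,000 × 65.1% = 8463
  mobile: 7,500 × 44.1% = 3307.5
Estimated total = 29,446 → 29,400.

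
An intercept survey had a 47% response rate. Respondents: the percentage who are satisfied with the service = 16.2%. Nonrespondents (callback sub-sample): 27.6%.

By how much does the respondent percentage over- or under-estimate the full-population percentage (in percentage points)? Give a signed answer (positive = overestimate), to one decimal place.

-6.0 percentage points

Nonresponse fraction = 1 − 0.47 = 0.53.
Bias = (nonresponse fraction) × (respondent percentage − nonrespondent percentage)
     = 0.53 × (16.2 − 27.6) = 0.53 × -11.4 = -6.042.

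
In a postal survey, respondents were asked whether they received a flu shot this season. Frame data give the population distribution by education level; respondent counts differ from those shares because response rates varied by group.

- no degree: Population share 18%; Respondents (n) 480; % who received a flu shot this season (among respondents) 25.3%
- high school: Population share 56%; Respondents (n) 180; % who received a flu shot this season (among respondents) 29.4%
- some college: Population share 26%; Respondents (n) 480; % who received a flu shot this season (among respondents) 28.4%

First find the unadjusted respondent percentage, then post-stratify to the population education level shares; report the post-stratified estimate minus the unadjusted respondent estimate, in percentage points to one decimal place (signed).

Unadjusted (pooled respondent) estimate weights by respondent counts:
  (480/1140)×25.3 + (180/1140)×29.4 + (480/1140)×28.4 = 27.2526%
Reweighting by population education level shares:
  0.18×25.3 + 0.56×29.4 + 0.26×28.4 = 28.402%
Difference = 28.402 − 27.2526 = 1.1494 pp.

+1.1 percentage points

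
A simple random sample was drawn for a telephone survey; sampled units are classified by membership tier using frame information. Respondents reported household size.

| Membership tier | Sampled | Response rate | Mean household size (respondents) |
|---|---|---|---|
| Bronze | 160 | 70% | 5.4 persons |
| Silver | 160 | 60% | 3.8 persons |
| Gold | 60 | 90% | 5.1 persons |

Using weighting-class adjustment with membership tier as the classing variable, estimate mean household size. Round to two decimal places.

With weight = n_sampled/n_responded per class, the weighted class total is n_sampled:
  Bronze: 160 × 5.4 = 864
  Silver: 160 × 3.8 = 608
  Gold: 60 × 5.1 = 306
Adjusted estimate = 1778 / 380 = 4.67895 → 4.68.

4.68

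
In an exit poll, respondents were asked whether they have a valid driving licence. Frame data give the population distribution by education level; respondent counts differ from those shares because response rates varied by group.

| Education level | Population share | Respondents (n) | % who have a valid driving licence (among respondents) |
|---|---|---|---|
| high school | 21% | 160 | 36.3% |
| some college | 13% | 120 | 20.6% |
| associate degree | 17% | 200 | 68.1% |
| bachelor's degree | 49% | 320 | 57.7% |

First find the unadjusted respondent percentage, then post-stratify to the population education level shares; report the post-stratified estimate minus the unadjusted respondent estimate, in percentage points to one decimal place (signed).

Without adjustment, the pooled respondent share is:
  (160/800)×36.3 + (120/800)×20.6 + (200/800)×68.1 + (320/800)×57.7 = 50.455%
Reweighting by population education level shares:
  0.21×36.3 + 0.13×20.6 + 0.17×68.1 + 0.49×57.7 = 50.151%
Difference = 50.151 − 50.455 = -0.304 pp.

-0.3 percentage points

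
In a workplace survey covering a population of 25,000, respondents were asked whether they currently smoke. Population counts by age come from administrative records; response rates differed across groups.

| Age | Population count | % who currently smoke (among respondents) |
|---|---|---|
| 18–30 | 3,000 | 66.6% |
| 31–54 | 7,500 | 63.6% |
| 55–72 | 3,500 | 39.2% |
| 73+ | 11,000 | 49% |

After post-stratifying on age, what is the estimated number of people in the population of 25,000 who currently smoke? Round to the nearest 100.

13,500

Estimated count per cell = population count × respondent percentage:
  18–30: 3,000 × 66.6% = 1998
  31–54: 7,500 × 63.6% = 4770
  55–72: 3,500 × 39.2% = 1372
  73+: 11,000 × 49% = 5390
Estimated total = 13,530 → 13,500.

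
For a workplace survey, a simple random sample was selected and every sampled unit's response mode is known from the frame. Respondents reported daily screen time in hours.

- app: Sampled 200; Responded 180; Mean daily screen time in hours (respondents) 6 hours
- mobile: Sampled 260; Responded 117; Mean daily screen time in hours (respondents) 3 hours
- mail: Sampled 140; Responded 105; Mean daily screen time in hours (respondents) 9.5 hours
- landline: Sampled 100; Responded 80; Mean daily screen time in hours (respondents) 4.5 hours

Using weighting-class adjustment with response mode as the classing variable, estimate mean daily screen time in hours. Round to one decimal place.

5.4

Response rates by class: app 180/200 = 90%, mobile 117/260 = 45%, mail 105/140 = 75%, landline 80/100 = 80%.
With weight = n_sampled/n_responded per class, the weighted class total is n_sampled:
  app: 200 × 6 = 1200
  mobile: 260 × 3 = 780
  mail: 140 × 9.5 = 1330
  landline: 100 × 4.5 = 450
Adjusted estimate = 3760 / 700 = 5.37143 → 5.4.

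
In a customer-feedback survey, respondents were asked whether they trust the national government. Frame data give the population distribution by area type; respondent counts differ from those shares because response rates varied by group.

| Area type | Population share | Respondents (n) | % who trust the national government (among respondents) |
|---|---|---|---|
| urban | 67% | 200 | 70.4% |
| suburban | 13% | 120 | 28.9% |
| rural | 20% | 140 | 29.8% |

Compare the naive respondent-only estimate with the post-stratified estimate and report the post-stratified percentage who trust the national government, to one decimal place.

Naive respondent-only estimate (weights = respondent counts):
  (200/460)×70.4 + (120/460)×28.9 + (140/460)×29.8 = 47.2174%
Reweighting by population area type shares:
  0.67×70.4 + 0.13×28.9 + 0.2×29.8 = 56.885%

56.9%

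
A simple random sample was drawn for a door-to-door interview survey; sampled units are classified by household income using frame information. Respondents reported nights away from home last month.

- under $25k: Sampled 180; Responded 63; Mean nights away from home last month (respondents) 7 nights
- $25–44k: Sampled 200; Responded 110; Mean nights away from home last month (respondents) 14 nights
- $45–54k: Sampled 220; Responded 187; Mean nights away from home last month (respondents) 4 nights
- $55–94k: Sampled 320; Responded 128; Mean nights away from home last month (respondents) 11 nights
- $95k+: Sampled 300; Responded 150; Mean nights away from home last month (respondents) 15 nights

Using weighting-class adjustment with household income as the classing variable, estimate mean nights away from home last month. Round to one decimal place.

Class response rates: under $25k 63/180 = 35%, $25–44k 110/200 = 55%, $45–54k 187/220 = 85%, $55–94k 128/320 = 40%, $95k+ 150/300 = 50%.
With weight = n_sampled/n_responded per class, the weighted class total is n_sampled:
  under $25k: 180 × 7 = 1260
  $25–44k: 200 × 14 = 2800
  $45–54k: 220 × 4 = 880
  $55–94k: 320 × 11 = 3520
  $95k+: 300 × 15 = 4500
Adjusted estimate = 12,960 / 1,220 = 10.623 → 10.6.

10.6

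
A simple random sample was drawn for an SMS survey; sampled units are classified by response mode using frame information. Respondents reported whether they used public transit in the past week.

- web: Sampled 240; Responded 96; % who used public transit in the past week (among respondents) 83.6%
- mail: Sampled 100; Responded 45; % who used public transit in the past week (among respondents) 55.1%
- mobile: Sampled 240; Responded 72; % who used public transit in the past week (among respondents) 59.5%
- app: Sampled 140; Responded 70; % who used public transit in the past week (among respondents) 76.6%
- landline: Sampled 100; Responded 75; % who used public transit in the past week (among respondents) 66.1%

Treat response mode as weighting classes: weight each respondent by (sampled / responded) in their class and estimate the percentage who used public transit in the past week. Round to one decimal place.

69.7%

Class response rates: web 96/240 = 40%, mail 45/100 = 45%, mobile 72/240 = 30%, app 70/140 = 50%, landline 75/100 = 75%.
Inverse-response-rate weighting restores each class to its sampled count, so class totals weight by n_sampled:
  web: 240 × 83.6 = 20,064
  mail: 100 × 55.1 = 5510
  mobile: 240 × 59.5 = 14,280
  app: 140 × 76.6 = 10,724
  landline: 100 × 66.1 = 6610
Adjusted estimate = 57,188 / 820 = 69.7415 → 69.7%.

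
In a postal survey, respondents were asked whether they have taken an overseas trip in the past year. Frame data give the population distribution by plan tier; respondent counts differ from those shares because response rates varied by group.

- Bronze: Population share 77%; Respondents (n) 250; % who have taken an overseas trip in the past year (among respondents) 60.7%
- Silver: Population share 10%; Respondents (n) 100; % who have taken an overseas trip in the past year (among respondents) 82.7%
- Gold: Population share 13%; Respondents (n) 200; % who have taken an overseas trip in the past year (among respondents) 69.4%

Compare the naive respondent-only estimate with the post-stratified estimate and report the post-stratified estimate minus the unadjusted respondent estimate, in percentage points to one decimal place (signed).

Unadjusted (pooled respondent) estimate weights by respondent counts:
  (250/550)×60.7 + (100/550)×82.7 + (200/550)×69.4 = 67.8636%
Post-stratifying to population shares instead:
  0.77×60.7 + 0.1×82.7 + 0.13×69.4 = 64.031%
Difference = 64.031 − 67.8636 = -3.8326 pp.

-3.8 percentage points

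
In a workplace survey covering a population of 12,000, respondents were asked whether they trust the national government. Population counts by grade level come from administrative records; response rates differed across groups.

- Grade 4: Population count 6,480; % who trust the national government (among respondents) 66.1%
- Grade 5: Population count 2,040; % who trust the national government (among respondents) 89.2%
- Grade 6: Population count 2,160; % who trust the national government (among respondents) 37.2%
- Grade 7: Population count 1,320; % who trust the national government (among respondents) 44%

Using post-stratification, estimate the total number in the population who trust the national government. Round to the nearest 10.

7,490

Each cell contributes its population count × the respondent rate:
  Grade 4: 6,480 × 66.1% = 4283.28
  Grade 5: 2,040 × 89.2% = 1819.68
  Grade 6: 2,160 × 37.2% = 803.52
  Grade 7: 1,320 × 44% = 580.8
Estimated total = 7487.28 → 7,490.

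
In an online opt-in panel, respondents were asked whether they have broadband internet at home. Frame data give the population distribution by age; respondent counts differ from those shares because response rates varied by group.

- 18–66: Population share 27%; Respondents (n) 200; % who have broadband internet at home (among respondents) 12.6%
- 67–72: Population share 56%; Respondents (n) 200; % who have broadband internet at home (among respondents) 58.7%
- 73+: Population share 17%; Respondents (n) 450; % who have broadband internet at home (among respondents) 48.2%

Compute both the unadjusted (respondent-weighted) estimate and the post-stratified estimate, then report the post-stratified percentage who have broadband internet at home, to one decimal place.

Unadjusted (pooled respondent) estimate weights by respondent counts:
  (200/850)×12.6 + (200/850)×58.7 + (450/850)×48.2 = 42.2941%
Post-stratifying to population shares instead:
  0.27×12.6 + 0.56×58.7 + 0.17×48.2 = 44.468%

44.5%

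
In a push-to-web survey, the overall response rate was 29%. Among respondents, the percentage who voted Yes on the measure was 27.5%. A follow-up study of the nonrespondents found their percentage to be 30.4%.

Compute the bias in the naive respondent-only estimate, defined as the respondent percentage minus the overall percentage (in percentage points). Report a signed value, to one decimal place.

Nonresponse fraction = 1 − 0.29 = 0.71.
Bias = (nonresponse fraction) × (respondent percentage − nonrespondent percentage)
     = 0.71 × (27.5 − 30.4) = 0.71 × -2.9 = -2.059.

-2.1 percentage points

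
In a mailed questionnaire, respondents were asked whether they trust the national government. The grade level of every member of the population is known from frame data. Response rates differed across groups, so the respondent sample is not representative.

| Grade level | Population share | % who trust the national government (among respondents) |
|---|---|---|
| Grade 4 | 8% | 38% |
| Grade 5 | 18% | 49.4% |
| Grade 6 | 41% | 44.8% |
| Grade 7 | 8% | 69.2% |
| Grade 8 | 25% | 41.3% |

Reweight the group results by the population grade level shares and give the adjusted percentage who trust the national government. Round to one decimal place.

Each cell contributes population-share × respondent value:
  Grade 4: 0.08 × 38 = 3.04
  Grade 5: 0.18 × 49.4 = 8.892
  Grade 6: 0.41 × 44.8 = 18.368
  Grade 7: 0.08 × 69.2 = 5.536
  Grade 8: 0.25 × 41.3 = 10.325
Post-stratified estimate = 46.161 → 46.2%.

46.2%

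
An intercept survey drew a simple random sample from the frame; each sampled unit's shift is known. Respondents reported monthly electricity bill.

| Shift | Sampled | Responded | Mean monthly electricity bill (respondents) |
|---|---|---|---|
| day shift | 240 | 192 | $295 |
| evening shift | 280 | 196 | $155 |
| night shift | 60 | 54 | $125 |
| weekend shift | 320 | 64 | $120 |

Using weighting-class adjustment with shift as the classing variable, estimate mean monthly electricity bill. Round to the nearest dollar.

Class response rates: day shift 192/240 = 80%, evening shift 196/280 = 70%, night shift 54/60 = 90%, weekend shift 64/320 = 20%.
Inverse-response-rate weighting restores each class to its sampled count, so class totals weight by n_sampled:
  day shift: 240 × 295 = 70,800
  evening shift: 280 × 155 = 43,400
  night shift: 60 × 125 = 7500
  weekend shift: 320 × 120 = 38,400
Adjusted estimate = 160,100 / 900 = 177.889 → $178.

$178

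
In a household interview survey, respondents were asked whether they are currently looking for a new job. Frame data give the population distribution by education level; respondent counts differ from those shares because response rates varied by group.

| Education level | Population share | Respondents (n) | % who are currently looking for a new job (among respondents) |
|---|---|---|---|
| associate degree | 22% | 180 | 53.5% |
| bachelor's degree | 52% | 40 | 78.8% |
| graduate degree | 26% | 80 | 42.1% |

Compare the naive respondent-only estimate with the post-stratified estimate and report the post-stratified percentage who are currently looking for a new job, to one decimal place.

Without adjustment, the pooled respondent share is:
  (180/300)×53.5 + (40/300)×78.8 + (80/300)×42.1 = 53.8333%
Post-stratified estimate weights by population shares:
  0.22×53.5 + 0.52×78.8 + 0.26×42.1 = 63.692%

63.7%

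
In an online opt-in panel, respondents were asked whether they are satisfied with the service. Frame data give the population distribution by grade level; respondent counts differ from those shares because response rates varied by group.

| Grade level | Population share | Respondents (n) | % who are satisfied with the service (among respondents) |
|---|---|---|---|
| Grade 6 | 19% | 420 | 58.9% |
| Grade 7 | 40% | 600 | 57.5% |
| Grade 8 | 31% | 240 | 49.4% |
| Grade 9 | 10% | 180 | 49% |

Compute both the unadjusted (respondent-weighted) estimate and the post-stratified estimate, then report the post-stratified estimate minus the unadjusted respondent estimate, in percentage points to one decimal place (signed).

Without adjustment, the pooled respondent share is:
  (420/1440)×58.9 + (600/1440)×57.5 + (240/1440)×49.4 + (180/1440)×49 = 55.4958%
Reweighting by population grade level shares:
  0.19×58.9 + 0.4×57.5 + 0.31×49.4 + 0.1×49 = 54.405%
Difference = 54.405 − 55.4958 = -1.0908 pp.

-1.1 percentage points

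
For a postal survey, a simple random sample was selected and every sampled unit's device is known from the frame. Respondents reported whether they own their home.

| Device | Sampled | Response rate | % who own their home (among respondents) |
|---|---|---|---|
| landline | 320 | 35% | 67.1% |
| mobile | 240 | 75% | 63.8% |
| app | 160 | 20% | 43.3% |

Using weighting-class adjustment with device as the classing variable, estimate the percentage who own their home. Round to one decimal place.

60.7%

Inverse-response-rate weighting restores each class to its sampled count, so class totals weight by n_sampled:
  landline: 320 × 67.1 = 21,472
  mobile: 240 × 63.8 = 15,312
  app: 160 × 43.3 = 6928
Adjusted estimate = 43,712 / 720 = 60.7111 → 60.7%.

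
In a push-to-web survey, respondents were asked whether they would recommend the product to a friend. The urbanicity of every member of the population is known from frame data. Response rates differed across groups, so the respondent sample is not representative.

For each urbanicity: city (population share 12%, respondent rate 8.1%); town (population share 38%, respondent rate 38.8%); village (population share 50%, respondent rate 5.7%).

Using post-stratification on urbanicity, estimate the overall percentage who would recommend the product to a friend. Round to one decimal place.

Each cell contributes population-share × respondent value:
  city: 0.12 × 8.1 = 0.972
  town: 0.38 × 38.8 = 14.744
  village: 0.5 × 5.7 = 2.85
Post-stratified estimate = 18.566 → 18.6%.

18.6%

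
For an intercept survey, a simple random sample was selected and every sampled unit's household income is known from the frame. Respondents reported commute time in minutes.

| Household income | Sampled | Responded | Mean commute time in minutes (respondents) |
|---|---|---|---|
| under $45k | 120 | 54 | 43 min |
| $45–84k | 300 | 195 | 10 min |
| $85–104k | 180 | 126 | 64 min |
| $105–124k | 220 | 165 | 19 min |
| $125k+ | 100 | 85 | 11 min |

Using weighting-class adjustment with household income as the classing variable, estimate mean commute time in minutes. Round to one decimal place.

Response rates by class: under $45k 54/120 = 45%, $45–84k 195/300 = 65%, $85–104k 126/180 = 70%, $105–124k 165/220 = 75%, $125k+ 85/100 = 85%.
With weight = n_sampled/n_responded per class, the weighted class total is n_sampled:
  under $45k: 120 × 43 = 5160
  $45–84k: 300 × 10 = 3000
  $85–104k: 180 × 64 = 11,520
  $105–124k: 220 × 19 = 4180
  $125k+: 100 × 11 = 1100
Adjusted estimate = 24,960 / 920 = 27.1304 → 27.1.

27.1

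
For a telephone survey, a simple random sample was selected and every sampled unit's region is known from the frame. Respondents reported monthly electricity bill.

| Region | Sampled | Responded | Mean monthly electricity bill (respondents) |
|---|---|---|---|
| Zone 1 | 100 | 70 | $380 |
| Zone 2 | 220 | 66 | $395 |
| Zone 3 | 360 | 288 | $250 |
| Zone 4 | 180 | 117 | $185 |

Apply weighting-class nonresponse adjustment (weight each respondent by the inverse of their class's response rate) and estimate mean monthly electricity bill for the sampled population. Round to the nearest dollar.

Class response rates: Zone 1 70/100 = 70%, Zone 2 66/220 = 30%, Zone 3 288/360 = 80%, Zone 4 117/180 = 65%.
Each respondent's weight = sampled/responded in their class; summing within a class gives n_sampled, so:
  Zone 1: 100 × 380 = 38,000
  Zone 2: 220 × 395 = 86,900
  Zone 3: 360 × 250 = 90,000
  Zone 4: 180 × 185 = 33,300
Adjusted estimate = 248,200 / 860 = 288.605 → $289.

$289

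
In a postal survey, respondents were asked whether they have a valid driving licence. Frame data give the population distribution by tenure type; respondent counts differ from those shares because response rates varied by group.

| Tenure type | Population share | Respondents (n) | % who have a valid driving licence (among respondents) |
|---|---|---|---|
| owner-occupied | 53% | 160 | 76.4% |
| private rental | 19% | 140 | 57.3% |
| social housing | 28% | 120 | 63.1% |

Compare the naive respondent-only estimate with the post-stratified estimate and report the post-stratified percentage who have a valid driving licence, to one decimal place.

69.0%

Unadjusted (pooled respondent) estimate weights by respondent counts:
  (160/420)×76.4 + (140/420)×57.3 + (120/420)×63.1 = 66.2333%
Reweighting by population tenure type shares:
  0.53×76.4 + 0.19×57.3 + 0.28×63.1 = 69.047%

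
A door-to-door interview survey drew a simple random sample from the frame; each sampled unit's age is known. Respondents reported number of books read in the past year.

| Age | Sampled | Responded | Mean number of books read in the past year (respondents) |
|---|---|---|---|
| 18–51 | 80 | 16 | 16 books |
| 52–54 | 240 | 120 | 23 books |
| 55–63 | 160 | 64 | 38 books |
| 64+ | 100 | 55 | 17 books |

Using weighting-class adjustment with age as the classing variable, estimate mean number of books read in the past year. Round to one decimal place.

Class response rates: 18–51 16/80 = 20%, 52–54 120/240 = 50%, 55–63 64/160 = 40%, 64+ 55/100 = 55%.
Each respondent's weight = sampled/responded in their class; summing within a class gives n_sampled, so:
  18–51: 80 × 16 = 1280
  52–54: 240 × 23 = 5520
  55–63: 160 × 38 = 6080
  64+: 100 × 17 = 1700
Adjusted estimate = 14,580 / 580 = 25.1379 → 25.1.

25.1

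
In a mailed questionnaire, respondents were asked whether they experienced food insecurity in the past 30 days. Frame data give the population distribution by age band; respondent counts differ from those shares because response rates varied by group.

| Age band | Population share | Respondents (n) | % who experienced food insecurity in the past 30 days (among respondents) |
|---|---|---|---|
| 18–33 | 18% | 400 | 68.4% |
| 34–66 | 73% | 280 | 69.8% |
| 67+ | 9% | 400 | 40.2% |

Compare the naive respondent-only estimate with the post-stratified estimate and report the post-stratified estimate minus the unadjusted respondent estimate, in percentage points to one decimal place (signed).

+8.6 percentage points

Unadjusted (pooled respondent) estimate weights by respondent counts:
  (400/1080)×68.4 + (280/1080)×69.8 + (400/1080)×40.2 = 58.3185%
Post-stratifying to population shares instead:
  0.18×68.4 + 0.73×69.8 + 0.09×40.2 = 66.884%
Difference = 66.884 − 58.3185 = 8.5655 pp.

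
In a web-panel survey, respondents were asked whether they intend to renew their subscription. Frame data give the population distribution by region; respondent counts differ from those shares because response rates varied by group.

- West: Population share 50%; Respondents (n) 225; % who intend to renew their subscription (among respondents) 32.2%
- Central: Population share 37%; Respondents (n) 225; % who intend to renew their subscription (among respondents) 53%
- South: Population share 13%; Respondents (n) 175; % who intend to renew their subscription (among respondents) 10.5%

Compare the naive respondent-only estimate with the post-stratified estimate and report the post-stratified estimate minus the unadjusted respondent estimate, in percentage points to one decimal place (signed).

+3.5 percentage points

Unadjusted (pooled respondent) estimate weights by respondent counts:
  (225/625)×32.2 + (225/625)×53 + (175/625)×10.5 = 33.612%
Post-stratifying to population shares instead:
  0.5×32.2 + 0.37×53 + 0.13×10.5 = 37.075%
Difference = 37.075 − 33.612 = 3.463 pp.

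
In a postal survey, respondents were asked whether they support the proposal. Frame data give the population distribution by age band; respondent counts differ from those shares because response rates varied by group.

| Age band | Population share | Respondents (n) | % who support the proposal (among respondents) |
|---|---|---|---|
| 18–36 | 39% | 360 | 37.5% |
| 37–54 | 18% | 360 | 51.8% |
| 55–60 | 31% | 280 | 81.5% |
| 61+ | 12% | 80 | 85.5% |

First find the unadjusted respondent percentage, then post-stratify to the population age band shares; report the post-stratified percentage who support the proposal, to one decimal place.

59.5%

Unadjusted (pooled respondent) estimate weights by respondent counts:
  (360/1080)×37.5 + (360/1080)×51.8 + (280/1080)×81.5 + (80/1080)×85.5 = 57.2296%
Reweighting by population age band shares:
  0.39×37.5 + 0.18×51.8 + 0.31×81.5 + 0.12×85.5 = 59.474%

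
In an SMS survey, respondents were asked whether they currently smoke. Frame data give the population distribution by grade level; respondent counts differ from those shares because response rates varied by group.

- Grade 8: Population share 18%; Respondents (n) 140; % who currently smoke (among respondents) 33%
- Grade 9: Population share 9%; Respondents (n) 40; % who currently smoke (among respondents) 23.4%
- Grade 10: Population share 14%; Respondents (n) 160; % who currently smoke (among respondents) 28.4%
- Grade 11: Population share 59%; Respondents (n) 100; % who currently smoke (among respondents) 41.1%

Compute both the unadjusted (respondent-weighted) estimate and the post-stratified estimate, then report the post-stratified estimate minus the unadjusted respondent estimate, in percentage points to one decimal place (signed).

+4.0 percentage points

Without adjustment, the pooled respondent share is:
  (140/440)×33 + (40/440)×23.4 + (160/440)×28.4 + (100/440)×41.1 = 32.2955%
Post-stratifying to population shares instead:
  0.18×33 + 0.09×23.4 + 0.14×28.4 + 0.59×41.1 = 36.271%
Difference = 36.271 − 32.2955 = 3.9755 pp.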